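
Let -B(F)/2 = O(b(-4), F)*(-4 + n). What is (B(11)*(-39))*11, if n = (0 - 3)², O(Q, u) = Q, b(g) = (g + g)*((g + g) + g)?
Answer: 411840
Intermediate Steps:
b(g) = 6*g² (b(g) = (2*g)*(2*g + g) = (2*g)*(3*g) = 6*g²)
n = 9 (n = (-3)² = 9)
B(F) = -960 (B(F) = -2*6*(-4)²*(-4 + 9) = -2*6*16*5 = -192*5 = -2*480 = -960)
(B(11)*(-39))*11 = -960*(-39)*11 = 37440*11 = 411840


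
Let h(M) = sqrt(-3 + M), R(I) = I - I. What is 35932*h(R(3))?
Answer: 35932*I*sqrt(3) ≈ 62236.0*I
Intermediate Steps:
R(I) = 0
35932*h(R(3)) = 35932*sqrt(-3 + 0) = 35932*sqrt(-3) = 35932*(I*sqrt(3)) = 35932*I*sqrt(3)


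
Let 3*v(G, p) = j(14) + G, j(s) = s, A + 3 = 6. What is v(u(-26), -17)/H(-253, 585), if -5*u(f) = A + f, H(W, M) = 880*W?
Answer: -31/1113200 ≈ -2.7848e-5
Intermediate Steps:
A = 3 (A = -3 + 6 = 3)
u(f) = -⅗ - f/5 (u(f) = -(3 + f)/5 = -⅗ - f/5)
v(G, p) = 14/3 + G/3 (v(G, p) = (14 + G)/3 = 14/3 + G/3)
v(u(-26), -17)/H(-253, 585) = (14/3 + (-⅗ - ⅕*(-26))/3)/((880*(-253))) = (14/3 + (-⅗ + 26/5)/3)/(-222640) = (14/3 + (⅓)*(23/5))*(-1/222640) = (14/3 + 23/15)*(-1/222640) = (31/5)*(-1/222640) = -31/1113200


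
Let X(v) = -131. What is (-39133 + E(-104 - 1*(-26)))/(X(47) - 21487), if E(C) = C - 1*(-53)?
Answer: 19579/10809 ≈ 1.8114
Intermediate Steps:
E(C) = 53 + C (E(C) = C + 53 = 53 + C)
(-39133 + E(-104 - 1*(-26)))/(X(47) - 21487) = (-39133 + (53 + (-104 - 1*(-26))))/(-131 - 21487) = (-39133 + (53 + (-104 + 26)))/(-21618) = (-39133 + (53 - 78))*(-1/21618) = (-39133 - 25)*(-1/21618) = -39158*(-1/21618) = 19579/10809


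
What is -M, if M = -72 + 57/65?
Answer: 4623/65 ≈ 71.123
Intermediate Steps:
M = -4623/65 (M = -72 + 57*(1/65) = -72 + 57/65 = -4623/65 ≈ -71.123)
-M = -1*(-4623/65) = 4623/65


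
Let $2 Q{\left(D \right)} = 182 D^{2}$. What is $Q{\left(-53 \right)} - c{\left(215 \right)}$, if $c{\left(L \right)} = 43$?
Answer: $255576$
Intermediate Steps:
$Q{\left(D \right)} = 91 D^{2}$ ($Q{\left(D \right)} = \frac{182 D^{2}}{2} = 91 D^{2}$)
$Q{\left(-53 \right)} - c{\left(215 \right)} = 91 \left(-53\right)^{2} - 43 = 91 \cdot 2809 - 43 = 255619 - 43 = 255576$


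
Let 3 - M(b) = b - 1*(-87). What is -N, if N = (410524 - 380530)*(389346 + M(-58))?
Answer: -11677264080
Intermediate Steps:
M(b) = -84 - b (M(b) = 3 - (b - 1*(-87)) = 3 - (b + 87) = 3 - (87 + b) = 3 + (-87 - b) = -84 - b)
N = 11677264080 (N = (410524 - 380530)*(389346 + (-84 - 1*(-58))) = 29994*(389346 + (-84 + 58)) = 29994*(389346 - 26) = 29994*389320 = 11677264080)
-N = -1*11677264080 = -11677264080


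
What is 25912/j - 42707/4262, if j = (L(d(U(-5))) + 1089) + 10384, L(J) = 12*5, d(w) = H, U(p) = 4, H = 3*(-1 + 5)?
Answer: -382102887/49153646 ≈ -7.7736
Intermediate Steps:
H = 12 (H = 3*4 = 12)
d(w) = 12
L(J) = 60
j = 11533 (j = (60 + 1089) + 10384 = 1149 + 10384 = 11533)
25912/j - 42707/4262 = 25912/11533 - 42707/4262 = -382102887/49153646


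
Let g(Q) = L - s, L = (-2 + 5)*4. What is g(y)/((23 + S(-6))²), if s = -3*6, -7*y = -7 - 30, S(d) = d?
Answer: 30/289 ≈ 0.10381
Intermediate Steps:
L = 12 (L = 3*4 = 12)
y = 37/7 (y = -(-7 - 30)/7 = -⅐*(-37) = 37/7 ≈ 5.2857)
s = -18
g(Q) = 30 (g(Q) = 12 - 1*(-18) = 12 + 18 = 30)
g(y)/((23 + S(-6))²) = 30/((23 - 6)²) = 30/(17²) = 30/289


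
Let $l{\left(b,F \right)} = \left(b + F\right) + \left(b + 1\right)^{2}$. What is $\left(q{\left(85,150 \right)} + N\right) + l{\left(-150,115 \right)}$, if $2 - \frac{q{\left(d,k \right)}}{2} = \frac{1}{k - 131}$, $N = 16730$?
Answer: $\frac{739098}{19} \approx 38900.0$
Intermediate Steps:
$l{\left(b,F \right)} = F + b + \left(1 + b\right)^{2}$ ($l{\left(b,F \right)} = \left(F + b\right) + \left(1 + b\right)^{2} = F + b + \left(1 + b\right)^{2}$)
$q{\left(d,k \right)} = 4 - \frac{2}{-131 + k}$ ($q{\left(d,k \right)} = 4 - \frac{2}{k - 131} = 4 - \frac{2}{-131 + k}$)
$\left(q{\left(85,150 \right)} + N\right) + l{\left(-150,115 \right)} = \left(\frac{2 \left(-263 + 2 \cdot 150\right)}{-131 + 150} + 16730\right) + \left(115 - 150 + \left(1 - 150\right)^{2}\right) = \left(\frac{2 \left(-263 + 300\right)}{19} + 16730\right) + \left(115 - 150 + \left(-149\right)^{2}\right) = \left(2 \cdot \frac{1}{19} \cdot 37 + 16730\right) + \left(115 - 150 + 22201\right) = \left(\frac{74}{19} + 16730\right) + 22166 = \frac{317944}{19} + 22166 = \frac{739098}{19}$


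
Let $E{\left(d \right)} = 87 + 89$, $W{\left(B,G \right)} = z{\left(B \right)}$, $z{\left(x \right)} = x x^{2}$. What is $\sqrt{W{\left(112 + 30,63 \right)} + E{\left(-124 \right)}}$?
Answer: $2 \sqrt{715866} \approx 1692.2$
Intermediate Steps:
$z{\left(x \right)} = x^{3}$
$W{\left(B,G \right)} = B^{3}$
$E{\left(d \right)} = 176$
$\sqrt{W{\left(112 + 30,63 \right)} + E{\left(-124 \right)}} = \sqrt{\left(112 + 30\right)^{3} + 176} = \sqrt{142^{3} + 176} = \sqrt{2863288 + 176} = \sqrt{2863464} = 2 \sqrt{715866}$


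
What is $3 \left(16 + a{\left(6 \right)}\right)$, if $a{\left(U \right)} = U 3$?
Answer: $102$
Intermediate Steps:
$a{\left(U \right)} = 3 U$
$3 \left(16 + a{\left(6 \right)}\right) = 3 \left(16 + 3 \cdot 6\right) = 3 \left(16 + 18\right) = 3 \cdot 34 = 102$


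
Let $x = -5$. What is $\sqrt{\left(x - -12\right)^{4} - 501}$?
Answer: $10 \sqrt{19} \approx 43.589$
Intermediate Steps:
$\sqrt{\left(x - -12\right)^{4} - 501} = \sqrt{\left(-5 - -12\right)^{4} - 501} = \sqrt{\left(-5 + 12\right)^{4} - 501} = \sqrt{7^{4} - 501} = \sqrt{2401 - 501} = \sqrt{1900} = 10 \sqrt{19}$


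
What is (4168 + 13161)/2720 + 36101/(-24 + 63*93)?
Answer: 39861887/3174240 ≈ 12.558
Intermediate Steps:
(4168 + 13161)/2720 + 36101/(-24 + 63*93) = 17329*(1/2720) + 36101/(-24 + 5859) = 17329/2720 + 36101/5835 = 39861887/3174240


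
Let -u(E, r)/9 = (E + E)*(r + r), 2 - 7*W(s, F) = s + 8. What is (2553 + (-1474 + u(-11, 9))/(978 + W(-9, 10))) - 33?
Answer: 17274110/6849 ≈ 2522.1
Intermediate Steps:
W(s, F) = -6/7 - s/7 (W(s, F) = 2/7 - (s + 8)/7 = 2/7 - (8 + s)/7 = 2/7 + (-8/7 - s/7) = -6/7 - s/7)
u(E, r) = -36*E*r (u(E, r) = -9*(E + E)*(r + r) = -9*2*E*2*r = -36*E*r)
(2553 + (-1474 + u(-11, 9))/(978 + W(-9, 10))) - 33 = (2553 + (-1474 - 36*(-11)*9)/(978 + (-6/7 - ⅐*(-9)))) - 33 = (2553 + (-1474 + 3564)/(978 + (-6/7 + 9/7))) - 33 = (2553 + 2090/(978 + 3/7)) - 33 = (2553 + 2090/(6849/7)) - 33 = (2553 + 2090*(7/6849)) - 33 = (2553 + 14630/6849) - 33 = 17500127/6849 - 33 = 17274110/6849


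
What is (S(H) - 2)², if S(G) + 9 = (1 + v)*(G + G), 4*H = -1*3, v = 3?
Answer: 289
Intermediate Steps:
H = -¾ (H = (-1*3)/4 = (¼)*(-3) = -¾ ≈ -0.75000)
S(G) = -9 + 8*G (S(G) = -9 + (1 + 3)*(G + G) = -9 + 4*(2*G) = -9 + 8*G)
(S(H) - 2)² = ((-9 + 8*(-¾)) - 2)² = ((-9 - 6) - 2)² = (-15 - 2)² = (-17)² = 289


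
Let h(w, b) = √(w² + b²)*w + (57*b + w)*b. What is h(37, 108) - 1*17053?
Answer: 651791 + 37*√13033 ≈ 6.5602e+5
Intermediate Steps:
h(w, b) = b*(w + 57*b) + w*√(b² + w²) (h(w, b) = √(b² + w²)*w + (w + 57*b)*b = w*√(b² + w²) + b*(w + 57*b) = b*(w + 57*b) + w*√(b² + w²))
h(37, 108) - 1*17053 = (57*108² + 108*37 + 37*√(108² + 37²)) - 1*17053 = (57*11664 + 3996 + 37*√(11664 + 1369)) - 17053 = (664848 + 3996 + 37*√13033) - 17053 = (668844 + 37*√13033) - 17053 = 651791 + 37*√13033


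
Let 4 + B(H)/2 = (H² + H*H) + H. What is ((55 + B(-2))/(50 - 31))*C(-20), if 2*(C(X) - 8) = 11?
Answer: 1593/38 ≈ 41.921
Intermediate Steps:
B(H) = -8 + 2*H + 4*H² (B(H) = -8 + 2*((H² + H*H) + H) = -8 + 2*((H² + H²) + H) = -8 + 2*(2*H² + H) = -8 + 2*(H + 2*H²) = -8 + (2*H + 4*H²) = -8 + 2*H + 4*H²)
C(X) = 27/2 (C(X) = 8 + (½)*11 = 8 + 11/2 = 27/2)
((55 + B(-2))/(50 - 31))*C(-20) = ((55 + (-8 + 2*(-2) + 4*(-2)²))/(50 - 31))*(27/2) = ((55 + (-8 - 4 + 4*4))/19)*(27/2) = ((55 + (-8 - 4 + 16))*(1/19))*(27/2) = ((55 + 4)*(1/19))*(27/2) = (59*(1/19))*(27/2) = (59/19)*(27/2) = 1593/38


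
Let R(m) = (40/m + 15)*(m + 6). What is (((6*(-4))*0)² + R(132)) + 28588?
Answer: 337698/11 ≈ 30700.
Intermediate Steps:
R(m) = (6 + m)*(15 + 40/m) (R(m) = (15 + 40/m)*(6 + m) = (6 + m)*(15 + 40/m))
(((6*(-4))*0)² + R(132)) + 28588 = (((6*(-4))*0)² + (130 + 15*132 + 240/132)) + 28588 = ((-24*0)² + (130 + 1980 + 240*(1/132))) + 28588 = (0² + (130 + 1980 + 20/11)) + 28588 = (0 + 23230/11) + 28588 = 23230/11 + 28588 = 337698/11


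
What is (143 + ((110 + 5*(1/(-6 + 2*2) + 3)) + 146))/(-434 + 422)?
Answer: -823/24 ≈ -34.292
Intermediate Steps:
(143 + ((110 + 5*(1/(-6 + 2*2) + 3)) + 146))/(-434 + 422) = (143 + ((110 + 5*(1/(-6 + 4) + 3)) + 146))/(-12) = (143 + ((110 + 5*(1/(-2) + 3)) + 146))*(-1/12) = (143 + ((110 + 5*(-½ + 3)) + 146))*(-1/12) = (143 + ((110 + 5*(5/2)) + 146))*(-1/12) = (143 + ((110 + 25/2) + 146))*(-1/12) = (143 + (245/2 + 146))*(-1/12) = (143 + 537/2)*(-1/12) = (823/2)*(-1/12) = -823/24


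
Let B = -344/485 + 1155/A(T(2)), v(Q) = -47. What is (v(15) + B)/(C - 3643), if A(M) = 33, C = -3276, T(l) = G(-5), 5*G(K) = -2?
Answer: 6164/3355715 ≈ 0.0018369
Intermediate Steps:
G(K) = -2/5 (G(K) = (1/5)*(-2) = -2/5)
T(l) = -2/5
B = 16631/485 (B = -344/485 + 1155/33 = -344*1/485 + 1155*(1/33) = -344/485 + 35 = 16631/485 ≈ 34.291)
(v(15) + B)/(C - 3643) = (-47 + 16631/485)/(-3276 - 3643) = -6164/485/(-6919) = -6164/485*(-1/6919) = 6164/3355715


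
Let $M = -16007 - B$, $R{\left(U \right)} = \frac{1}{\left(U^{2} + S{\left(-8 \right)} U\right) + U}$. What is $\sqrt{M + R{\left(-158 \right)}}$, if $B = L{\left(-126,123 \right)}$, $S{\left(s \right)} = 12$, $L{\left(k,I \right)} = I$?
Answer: $\frac{3 i \sqrt{940680270010}}{22910} \approx 127.0 i$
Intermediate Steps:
$B = 123$
$R{\left(U \right)} = \frac{1}{U^{2} + 13 U}$ ($R{\left(U \right)} = \frac{1}{\left(U^{2} + 12 U\right) + U} = \frac{1}{U^{2} + 13 U}$)
$M = -16130$ ($M = -16007 - 123 = -16130$)
$\sqrt{M + R{\left(-158 \right)}} = \sqrt{-16130 + \frac{1}{\left(-158\right) \left(13 - 158\right)}} = \sqrt{-16130 - \frac{1}{158 \left(-145\right)}} = \sqrt{-16130 - - \frac{1}{22910}} = \sqrt{-16130 + \frac{1}{22910}} = \sqrt{- \frac{369538299}{22910}} = \frac{3 i \sqrt{940680270010}}{22910}$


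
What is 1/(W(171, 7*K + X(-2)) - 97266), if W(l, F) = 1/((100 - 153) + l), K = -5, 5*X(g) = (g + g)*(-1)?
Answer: -118/11477387 ≈ -1.0281e-5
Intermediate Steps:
X(g) = -2*g/5 (X(g) = ((g + g)*(-1))/5 = ((2*g)*(-1))/5 = (-2*g)/5 = -2*g/5)
W(l, F) = 1/(-53 + l)
1/(W(171, 7*K + X(-2)) - 97266) = 1/(1/(-53 + 171) - 97266) = 1/(1/118 - 97266) = 1/(-11477387/118) = -118/11477387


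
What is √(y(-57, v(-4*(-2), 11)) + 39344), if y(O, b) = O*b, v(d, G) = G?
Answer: √38717 ≈ 196.77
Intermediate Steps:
√(y(-57, v(-4*(-2), 11)) + 39344) = √(-57*11 + 39344) = √(-627 + 39344) = √38717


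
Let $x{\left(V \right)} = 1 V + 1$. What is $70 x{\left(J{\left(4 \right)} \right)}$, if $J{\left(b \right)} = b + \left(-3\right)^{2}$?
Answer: $980$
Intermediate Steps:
$J{\left(b \right)} = 9 + b$ ($J{\left(b \right)} = b + 9 = 9 + b$)
$x{\left(V \right)} = 1 + V$ ($x{\left(V \right)} = V + 1 = 1 + V$)
$70 x{\left(J{\left(4 \right)} \right)} = 70 \left(1 + \left(9 + 4\right)\right) = 70 \left(1 + 13\right) = 70 \cdot 14 = 980$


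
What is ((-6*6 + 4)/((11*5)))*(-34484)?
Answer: 1103488/55 ≈ 20063.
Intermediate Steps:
((-6*6 + 4)/((11*5)))*(-34484) = ((-3*12 + 4)/55)*(-34484) = ((-36 + 4)*(1/55))*(-34484) = -32*1/55*(-34484) = -32/55*(-34484) = 1103488/55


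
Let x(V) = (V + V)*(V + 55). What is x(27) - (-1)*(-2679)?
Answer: 1749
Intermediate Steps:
x(V) = 2*V*(55 + V) (x(V) = (2*V)*(55 + V) = 2*V*(55 + V))
x(27) - (-1)*(-2679) = 2*27*(55 + 27) - (-1)*(-2679) = 2*27*82 - 1*2679 = 4428 - 2679 = 1749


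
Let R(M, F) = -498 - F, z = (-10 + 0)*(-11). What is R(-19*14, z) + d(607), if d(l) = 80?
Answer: -528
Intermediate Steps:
z = 110 (z = -10*(-11) = 110)
R(-19*14, z) + d(607) = (-498 - 1*110) + 80 = (-498 - 110) + 80 = -608 + 80 = -528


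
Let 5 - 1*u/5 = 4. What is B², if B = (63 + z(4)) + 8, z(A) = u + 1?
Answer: 5929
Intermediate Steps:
u = 5 (u = 25 - 5*4 = 25 - 20 = 5)
z(A) = 6 (z(A) = 5 + 1 = 6)
B = 77 (B = (63 + 6) + 8 = 69 + 8 = 77)
B² = 77² = 5929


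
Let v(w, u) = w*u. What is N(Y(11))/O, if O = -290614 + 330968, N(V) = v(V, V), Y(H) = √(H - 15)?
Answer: -2/20177 ≈ -9.9123e-5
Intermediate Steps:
Y(H) = √(-15 + H)
v(w, u) = u*w
N(V) = V² (N(V) = V*V = V²)
O = 40354
N(Y(11))/O = (√(-15 + 11))²/40354 = (√(-4))²*(1/40354) = (2*I)²*(1/40354) = -4*1/40354 = -2/20177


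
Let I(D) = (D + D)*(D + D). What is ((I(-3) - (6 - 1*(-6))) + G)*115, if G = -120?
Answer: -11040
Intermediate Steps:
I(D) = 4*D² (I(D) = (2*D)*(2*D) = 4*D²)
((I(-3) - (6 - 1*(-6))) + G)*115 = ((4*(-3)² - (6 - 1*(-6))) - 120)*115 = ((4*9 - (6 + 6)) - 120)*115 = ((36 - 1*12) - 120)*115 = ((36 - 12) - 120)*115 = (24 - 120)*115 = -96*115 = -11040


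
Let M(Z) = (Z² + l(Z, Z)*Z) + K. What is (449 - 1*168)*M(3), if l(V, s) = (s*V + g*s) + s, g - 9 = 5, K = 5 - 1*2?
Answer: 48894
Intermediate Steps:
K = 3 (K = 5 - 2 = 3)
g = 14 (g = 9 + 5 = 14)
l(V, s) = 15*s + V*s (l(V, s) = (s*V + 14*s) + s = (V*s + 14*s) + s = (14*s + V*s) + s = 15*s + V*s)
M(Z) = 3 + Z² + Z²*(15 + Z) (M(Z) = (Z² + (Z*(15 + Z))*Z) + 3 = (Z² + Z²*(15 + Z)) + 3 = 3 + Z² + Z²*(15 + Z))
(449 - 1*168)*M(3) = (449 - 1*168)*(3 + 3³ + 16*3²) = (449 - 168)*(3 + 27 + 16*9) = 281*(3 + 27 + 144) = 281*174 = 48894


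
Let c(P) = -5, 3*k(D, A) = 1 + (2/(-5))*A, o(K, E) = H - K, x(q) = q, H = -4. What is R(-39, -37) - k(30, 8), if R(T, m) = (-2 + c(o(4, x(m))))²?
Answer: 746/15 ≈ 49.733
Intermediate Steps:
o(K, E) = -4 - K
k(D, A) = ⅓ - 2*A/15 (k(D, A) = (1 + (2/(-5))*A)/3 = (1 + (2*(-⅕))*A)/3 = (1 - 2*A/5)/3 = ⅓ - 2*A/15)
R(T, m) = 49 (R(T, m) = (-2 - 5)² = (-7)² = 49)
R(-39, -37) - k(30, 8) = 49 - (⅓ - 2/15*8) = 49 - (⅓ - 16/15) = 49 - 1*(-11/15) = 49 + 11/15 = 746/15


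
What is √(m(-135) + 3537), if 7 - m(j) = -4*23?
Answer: 6*√101 ≈ 60.299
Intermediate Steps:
m(j) = 99 (m(j) = 7 - (-4)*23 = 7 - 1*(-92) = 7 + 92 = 99)
√(m(-135) + 3537) = √(99 + 3537) = √3636 = 6*√101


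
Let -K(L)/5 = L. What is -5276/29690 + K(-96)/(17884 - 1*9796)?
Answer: -592106/5002765 ≈ -0.11836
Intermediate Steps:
K(L) = -5*L
-5276/29690 + K(-96)/(17884 - 1*9796) = -5276/29690 + (-5*(-96))/(17884 - 1*9796) = -5276*1/29690 + 480/(17884 - 9796) = -2638/14845 + 480/8088 = -2638/14845 + 480*(1/8088) = -2638/14845 + 20/337 = -592106/5002765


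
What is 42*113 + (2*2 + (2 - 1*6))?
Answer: 4746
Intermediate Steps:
42*113 + (2*2 + (2 - 1*6)) = 4746 + (4 + (2 - 6)) = 4746 + (4 - 4) = 4746 + 0 = 4746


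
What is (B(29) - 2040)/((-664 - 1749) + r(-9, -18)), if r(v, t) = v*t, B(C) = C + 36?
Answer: 1975/2251 ≈ 0.87739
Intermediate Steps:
B(C) = 36 + C
r(v, t) = t*v
(B(29) - 2040)/((-664 - 1749) + r(-9, -18)) = ((36 + 29) - 2040)/((-664 - 1749) - 18*(-9)) = (65 - 2040)/(-2413 + 162) = -1975/(-2251) = -1975*(-1/2251) = 1975/2251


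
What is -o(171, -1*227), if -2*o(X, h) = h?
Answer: -227/2 ≈ -113.50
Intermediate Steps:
o(X, h) = -h/2
-o(171, -1*227) = -(-1)*(-1*227)/2 = -(-1)*(-227)/2 = -1*227/2 = -227/2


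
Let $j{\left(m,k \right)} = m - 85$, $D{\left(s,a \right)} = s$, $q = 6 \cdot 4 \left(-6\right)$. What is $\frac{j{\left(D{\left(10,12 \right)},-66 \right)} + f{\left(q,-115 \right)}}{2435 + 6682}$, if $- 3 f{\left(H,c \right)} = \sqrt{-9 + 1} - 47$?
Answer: $- \frac{178}{27351} - \frac{2 i \sqrt{2}}{27351} \approx -0.006508 - 0.00010341 i$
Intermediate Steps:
$q = -144$ ($q = 24 \left(-6\right) = -144$)
$j{\left(m,k \right)} = -85 + m$
$f{\left(H,c \right)} = \frac{47}{3} - \frac{2 i \sqrt{2}}{3}$ ($f{\left(H,c \right)} = - \frac{\sqrt{-9 + 1} - 47}{3} = - \frac{\sqrt{-8} - 47}{3} = - \frac{2 i \sqrt{2} - 47}{3} = - \frac{-47 + 2 i \sqrt{2}}{3} = \frac{47}{3} - \frac{2 i \sqrt{2}}{3}$)
$\frac{j{\left(D{\left(10,12 \right)},-66 \right)} + f{\left(q,-115 \right)}}{2435 + 6682} = \frac{\left(-85 + 10\right) + \left(\frac{47}{3} - \frac{2 i \sqrt{2}}{3}\right)}{2435 + 6682} = \frac{-75 + \left(\frac{47}{3} - \frac{2 i \sqrt{2}}{3}\right)}{9117} = \left(- \frac{178}{3} - \frac{2 i \sqrt{2}}{3}\right) \frac{1}{9117} = - \frac{178}{27351} - \frac{2 i \sqrt{2}}{27351}$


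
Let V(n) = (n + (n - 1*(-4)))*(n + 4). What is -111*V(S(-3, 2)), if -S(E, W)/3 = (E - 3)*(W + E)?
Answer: -49728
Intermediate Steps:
S(E, W) = -3*(-3 + E)*(E + W) (S(E, W) = -3*(E - 3)*(W + E) = -3*(-3 + E)*(E + W))
V(n) = (4 + n)*(4 + 2*n) (V(n) = (n + (n + 4))*(4 + n) = (n + (4 + n))*(4 + n) = (4 + 2*n)*(4 + n) = (4 + n)*(4 + 2*n))
-111*V(S(-3, 2)) = -111*(16 + 2*(-3*(-3)**2 + 9*(-3) + 9*2 - 3*(-3)*2)**2 + 12*(-3*(-3)**2 + 9*(-3) + 9*2 - 3*(-3)*2)) = -111*(16 + 2*(-3*9 - 27 + 18 + 18)**2 + 12*(-3*9 - 27 + 18 + 18)) = -111*(16 + 2*(-27 - 27 + 18 + 18)**2 + 12*(-27 - 27 + 18 + 18)) = -111*(16 + 2*(-18)**2 + 12*(-18)) = -111*(16 + 2*324 - 216) = -111*(16 + 648 - 216) = -111*448 = -49728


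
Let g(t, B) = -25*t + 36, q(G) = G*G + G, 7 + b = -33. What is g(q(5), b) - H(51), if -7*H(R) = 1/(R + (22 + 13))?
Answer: -429827/602 ≈ -714.00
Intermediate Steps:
b = -40 (b = -7 - 33 = -40)
q(G) = G + G² (q(G) = G² + G = G + G²)
g(t, B) = 36 - 25*t
H(R) = -1/(7*(35 + R)) (H(R) = -1/(7*(R + (22 + 13))) = -1/(7*(R + 35)) = -1/(7*(35 + R)))
g(q(5), b) - H(51) = (36 - 125*(1 + 5)) - (-1)/(245 + 7*51) = (36 - 125*6) - (-1)/(245 + 357) = (36 - 25*30) - (-1)/602 = (36 - 750) - (-1)/602 = -714 - 1*(-1/602) = -714 + 1/602 = -429827/602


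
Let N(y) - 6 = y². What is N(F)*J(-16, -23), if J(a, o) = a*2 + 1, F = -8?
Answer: -2170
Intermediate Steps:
J(a, o) = 1 + 2*a (J(a, o) = 2*a + 1 = 1 + 2*a)
N(y) = 6 + y²
N(F)*J(-16, -23) = (6 + (-8)²)*(1 + 2*(-16)) = (6 + 64)*(1 - 32) = 70*(-31) = -2170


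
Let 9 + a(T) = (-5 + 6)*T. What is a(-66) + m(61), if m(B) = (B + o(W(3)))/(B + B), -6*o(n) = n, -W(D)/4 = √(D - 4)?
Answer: -149/2 + I/183 ≈ -74.5 + 0.0054645*I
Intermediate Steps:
W(D) = -4*√(-4 + D) (W(D) = -4*√(D - 4) = -4*√(-4 + D))
a(T) = -9 + T (a(T) = -9 + (-5 + 6)*T = -9 + 1*T = -9 + T)
o(n) = -n/6
m(B) = (B + 2*I/3)/(2*B) (m(B) = (B - (-2)*√(-4 + 3)/3)/(B + B) = (B - (-2)*√(-1)/3)/((2*B)) = (B - (-2)*I/3)*(1/(2*B)) = (B + 2*I/3)*(1/(2*B)) = (B + 2*I/3)/(2*B))
a(-66) + m(61) = (-9 - 66) + ((½)*61 + I/3)/61 = -75 + (61/2 + I/3)/61 = -75 + (½ + I/183) = -149/2 + I/183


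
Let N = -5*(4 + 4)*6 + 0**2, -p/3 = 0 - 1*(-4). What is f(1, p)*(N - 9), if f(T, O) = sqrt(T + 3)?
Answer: -498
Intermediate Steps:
p = -12 (p = -3*(0 - 1*(-4)) = -3*(0 + 4) = -3*4 = -12)
f(T, O) = sqrt(3 + T)
N = -240 (N = -40*6 + 0 = -5*48 + 0 = -240 + 0 = -240)
f(1, p)*(N - 9) = sqrt(3 + 1)*(-240 - 9) = sqrt(4)*(-249) = 2*(-249) = -498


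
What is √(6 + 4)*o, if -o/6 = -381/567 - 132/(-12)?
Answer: -3904*√10/63 ≈ -195.96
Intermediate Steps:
o = -3904/63 (o = -6*(-381/567 - 132/(-12)) = -6*(-381*1/567 - 132*(-1/12)) = -6*(-127/189 + 11) = -6*1952/189 = -3904/63 ≈ -61.968)
√(6 + 4)*o = √(6 + 4)*(-3904/63) = √10*(-3904/63) = -3904*√10/63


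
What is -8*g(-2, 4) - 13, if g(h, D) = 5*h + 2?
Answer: 51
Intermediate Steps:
g(h, D) = 2 + 5*h
-8*g(-2, 4) - 13 = -8*(2 + 5*(-2)) - 13 = -8*(2 - 10) - 13 = -8*(-8) - 13 = 64 - 13 = 51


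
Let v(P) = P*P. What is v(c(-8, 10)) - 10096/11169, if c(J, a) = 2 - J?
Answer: 1106804/11169 ≈ 99.096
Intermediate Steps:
v(P) = P²
v(c(-8, 10)) - 10096/11169 = (2 - 1*(-8))² - 10096/11169 = (2 + 8)² - 10096*1/11169 = 10² - 10096/11169 = 100 - 10096/11169 = 1106804/11169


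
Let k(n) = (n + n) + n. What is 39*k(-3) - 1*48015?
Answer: -48366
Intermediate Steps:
k(n) = 3*n (k(n) = 2*n + n = 3*n)
39*k(-3) - 1*48015 = 39*(3*(-3)) - 1*48015 = 39*(-9) - 48015 = -351 - 48015 = -48366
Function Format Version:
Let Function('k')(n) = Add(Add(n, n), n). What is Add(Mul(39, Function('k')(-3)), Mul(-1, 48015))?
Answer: -48366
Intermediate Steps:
Function('k')(n) = Mul(3, n) (Function('k')(n) = Add(Mul(2, n), n) = Mul(3, n))
Add(Mul(39, Function('k')(-3)), Mul(-1, 48015)) = Add(Mul(39, Mul(3, -3)), Mul(-1, 48015)) = Add(Mul(39, -9), -48015) = Add(-351, -48015) = -48366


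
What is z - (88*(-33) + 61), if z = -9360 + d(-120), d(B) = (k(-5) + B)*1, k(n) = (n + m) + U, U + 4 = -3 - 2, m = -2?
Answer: -6653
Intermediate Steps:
U = -9 (U = -4 + (-3 - 2) = -4 - 5 = -9)
k(n) = -11 + n (k(n) = (n - 2) - 9 = (-2 + n) - 9 = -11 + n)
d(B) = -16 + B (d(B) = ((-11 - 5) + B)*1 = (-16 + B)*1 = -16 + B)
z = -9496 (z = -9360 + (-16 - 120) = -9360 - 136 = -9496)
z - (88*(-33) + 61) = -9496 - (88*(-33) + 61) = -9496 - (-2904 + 61) = -9496 - 1*(-2843) = -9496 + 2843 = -6653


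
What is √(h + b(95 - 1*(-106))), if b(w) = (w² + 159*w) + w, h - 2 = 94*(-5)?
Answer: √72093 ≈ 268.50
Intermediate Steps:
h = -468 (h = 2 + 94*(-5) = 2 - 470 = -468)
b(w) = w² + 160*w
√(h + b(95 - 1*(-106))) = √(-468 + (95 - 1*(-106))*(160 + (95 - 1*(-106)))) = √(-468 + (95 + 106)*(160 + (95 + 106))) = √(-468 + 201*(160 + 201)) = √(-468 + 201*361) = √(-468 + 72561) = √72093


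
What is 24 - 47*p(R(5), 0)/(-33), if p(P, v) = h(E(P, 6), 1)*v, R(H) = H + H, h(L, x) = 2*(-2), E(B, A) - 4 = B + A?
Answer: 24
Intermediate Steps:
E(B, A) = 4 + A + B (E(B, A) = 4 + (B + A) = 4 + (A + B) = 4 + A + B)
h(L, x) = -4
R(H) = 2*H
p(P, v) = -4*v
24 - 47*p(R(5), 0)/(-33) = 24 - 47*(-4*0)/(-33) = 24 - 0*(-1)/33 = 24 - 47*0 = 24 + 0 = 24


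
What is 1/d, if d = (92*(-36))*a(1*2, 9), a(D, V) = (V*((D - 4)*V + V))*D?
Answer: 1/536544 ≈ 1.8638e-6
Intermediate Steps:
a(D, V) = D*V*(V + V*(-4 + D)) (a(D, V) = (V*((-4 + D)*V + V))*D = (V*(V*(-4 + D) + V))*D = (V*(V + V*(-4 + D)))*D = D*V*(V + V*(-4 + D)))
d = 536544 (d = (92*(-36))*((1*2)*9²*(-3 + 1*2)) = -6624*81*(-3 + 2) = -6624*81*(-1) = -3312*(-162) = 536544)
1/d = 1/536544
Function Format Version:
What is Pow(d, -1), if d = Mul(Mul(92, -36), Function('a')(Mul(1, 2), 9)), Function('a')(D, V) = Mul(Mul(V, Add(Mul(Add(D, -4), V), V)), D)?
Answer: Rational(1, 536544) ≈ 1.8638e-6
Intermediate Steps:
Function('a')(D, V) = Mul(D, V, Add(V, Mul(V, Add(-4, D)))) (Function('a')(D, V) = Mul(Mul(V, Add(Mul(Add(-4, D), V), V)), D) = Mul(Mul(V, Add(Mul(V, Add(-4, D)), V)), D) = Mul(Mul(V, Add(V, Mul(V, Add(-4, D)))), D) = Mul(D, V, Add(V, Mul(V, Add(-4, D)))))
d = 536544 (d = Mul(Mul(92, -36), Mul(Mul(1, 2), Pow(9, 2), Add(-3, Mul(1, 2)))) = Mul(-3312, Mul(2, 81, Add(-3, 2))) = Mul(-3312, Mul(2, 81, -1)) = Mul(-3312, -162) = 536544)
Pow(d, -1) = Pow(536544, -1) = Rational(1, 536544)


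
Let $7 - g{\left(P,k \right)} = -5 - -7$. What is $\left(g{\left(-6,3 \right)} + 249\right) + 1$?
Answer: $255$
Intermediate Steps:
$g{\left(P,k \right)} = 5$ ($g{\left(P,k \right)} = 7 - \left(-5 - -7\right) = 7 - \left(-5 + 7\right) = 7 - 2 = 5$)
$\left(g{\left(-6,3 \right)} + 249\right) + 1 = \left(5 + 249\right) + 1 = 254 + 1 = 255$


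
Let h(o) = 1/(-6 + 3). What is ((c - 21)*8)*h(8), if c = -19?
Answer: 320/3 ≈ 106.67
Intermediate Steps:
h(o) = -1/3 (h(o) = 1/(-3) = -1/3)
((c - 21)*8)*h(8) = ((-19 - 21)*8)*(-1/3) = -40*8*(-1/3) = -320*(-1/3) = 320/3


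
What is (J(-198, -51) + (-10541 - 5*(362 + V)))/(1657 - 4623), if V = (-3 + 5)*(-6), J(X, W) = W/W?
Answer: 6145/1483 ≈ 4.1436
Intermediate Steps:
J(X, W) = 1
V = -12 (V = 2*(-6) = -12)
(J(-198, -51) + (-10541 - 5*(362 + V)))/(1657 - 4623) = (1 + (-10541 - 5*(362 - 12)))/(1657 - 4623) = (1 + (-10541 - 5*350))/(-2966) = (1 + (-10541 - 1750))*(-1/2966) = (1 - 12291)*(-1/2966) = -12290*(-1/2966) = 6145/1483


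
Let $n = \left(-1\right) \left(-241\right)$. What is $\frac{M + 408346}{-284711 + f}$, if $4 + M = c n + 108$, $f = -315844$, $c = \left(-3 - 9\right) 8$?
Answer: $- \frac{128438}{200185} \approx -0.6416$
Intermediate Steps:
$c = -96$ ($c = \left(-12\right) 8 = -96$)
$n = 241$
$M = -23032$ ($M = -4 + \left(\left(-96\right) 241 + 108\right) = -4 + \left(-23136 + 108\right) = -4 - 23028 = -23032$)
$\frac{M + 408346}{-284711 + f} = \frac{-23032 + 408346}{-284711 - 315844} = \frac{385314}{-600555} = 385314 \left(- \frac{1}{600555}\right) = - \frac{128438}{200185}$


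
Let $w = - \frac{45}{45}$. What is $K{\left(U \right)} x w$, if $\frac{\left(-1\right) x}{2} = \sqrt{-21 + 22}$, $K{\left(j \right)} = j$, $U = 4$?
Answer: $8$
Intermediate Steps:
$x = -2$ ($x = - 2 \sqrt{-21 + 22} = - 2 \sqrt{1} = \left(-2\right) 1 = -2$)
$w = -1$ ($w = \left(-45\right) \frac{1}{45} = -1$)
$K{\left(U \right)} x w = 4 \left(-2\right) \left(-1\right) = \left(-8\right) \left(-1\right) = 8$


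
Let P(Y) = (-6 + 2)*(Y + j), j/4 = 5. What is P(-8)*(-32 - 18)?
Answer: 2400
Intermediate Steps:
j = 20 (j = 4*5 = 20)
P(Y) = -80 - 4*Y (P(Y) = (-6 + 2)*(Y + 20) = -4*(20 + Y) = -80 - 4*Y)
P(-8)*(-32 - 18) = (-80 - 4*(-8))*(-32 - 18) = (-80 + 32)*(-50) = -48*(-50) = 2400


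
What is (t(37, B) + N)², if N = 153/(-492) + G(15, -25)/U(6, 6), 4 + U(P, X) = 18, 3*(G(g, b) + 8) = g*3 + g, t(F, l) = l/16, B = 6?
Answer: 4473225/5271616 ≈ 0.84855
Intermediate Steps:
t(F, l) = l/16 (t(F, l) = l*(1/16) = l/16)
G(g, b) = -8 + 4*g/3 (G(g, b) = -8 + (g*3 + g)/3 = -8 + (3*g + g)/3 = -8 + (4*g)/3 = -8 + 4*g/3)
U(P, X) = 14 (U(P, X) = -4 + 18 = 14)
N = 627/1148 (N = 153/(-492) + (-8 + (4/3)*15)/14 = 153*(-1/492) + (-8 + 20)*(1/14) = -51/164 + 12*(1/14) = -51/164 + 6/7 = 627/1148 ≈ 0.54617)
(t(37, B) + N)² = ((1/16)*6 + 627/1148)² = (3/8 + 627/1148)² = (2115/2296)² = 4473225/5271616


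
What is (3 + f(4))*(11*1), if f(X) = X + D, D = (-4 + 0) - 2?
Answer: 11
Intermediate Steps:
D = -6 (D = -4 - 2 = -6)
f(X) = -6 + X (f(X) = X - 6 = -6 + X)
(3 + f(4))*(11*1) = (3 + (-6 + 4))*(11*1) = (3 - 2)*11 = 1*11 = 11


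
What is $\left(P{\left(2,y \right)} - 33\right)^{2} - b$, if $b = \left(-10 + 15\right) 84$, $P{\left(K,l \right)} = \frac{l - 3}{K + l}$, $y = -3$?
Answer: $309$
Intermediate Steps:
$P{\left(K,l \right)} = \frac{-3 + l}{K + l}$
$b = 420$ ($b = 5 \cdot 84 = 420$)
$\left(P{\left(2,y \right)} - 33\right)^{2} - b = \left(\frac{-3 - 3}{2 - 3} - 33\right)^{2} - 420 = \left(\frac{1}{-1} \left(-6\right) - 33\right)^{2} - 420 = \left(\left(-1\right) \left(-6\right) - 33\right)^{2} - 420 = \left(6 - 33\right)^{2} - 420 = \left(-27\right)^{2} - 420 = 729 - 420 = 309$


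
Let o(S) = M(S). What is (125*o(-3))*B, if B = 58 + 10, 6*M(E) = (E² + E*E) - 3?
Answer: 21250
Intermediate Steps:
M(E) = -½ + E²/3 (M(E) = ((E² + E*E) - 3)/6 = ((E² + E²) - 3)/6 = (2*E² - 3)/6 = (-3 + 2*E²)/6 = -½ + E²/3)
o(S) = -½ + S²/3
B = 68
(125*o(-3))*B = (125*(-½ + (⅓)*(-3)²))*68 = (125*(-½ + (⅓)*9))*68 = (125*(-½ + 3))*68 = (125*(5/2))*68 = (625/2)*68 = 21250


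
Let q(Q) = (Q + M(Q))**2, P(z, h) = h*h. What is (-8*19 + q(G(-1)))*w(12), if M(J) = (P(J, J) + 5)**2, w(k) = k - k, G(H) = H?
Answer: 0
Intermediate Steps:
P(z, h) = h**2
w(k) = 0
M(J) = (5 + J**2)**2 (M(J) = (J**2 + 5)**2 = (5 + J**2)**2)
q(Q) = (Q + (5 + Q**2)**2)**2
(-8*19 + q(G(-1)))*w(12) = (-8*19 + (-1 + (5 + (-1)**2)**2)**2)*0 = (-152 + (-1 + (5 + 1)**2)**2)*0 = (-152 + (-1 + 6**2)**2)*0 = (-152 + (-1 + 36)**2)*0 = (-152 + 35**2)*0 = (-152 + 1225)*0 = 1073*0 = 0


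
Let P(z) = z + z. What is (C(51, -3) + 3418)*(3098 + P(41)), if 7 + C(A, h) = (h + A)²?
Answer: 18173700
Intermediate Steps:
P(z) = 2*z
C(A, h) = -7 + (A + h)² (C(A, h) = -7 + (h + A)² = -7 + (A + h)²)
(C(51, -3) + 3418)*(3098 + P(41)) = ((-7 + (51 - 3)²) + 3418)*(3098 + 2*41) = ((-7 + 48²) + 3418)*(3098 + 82) = ((-7 + 2304) + 3418)*3180 = (2297 + 3418)*3180 = 5715*3180 = 18173700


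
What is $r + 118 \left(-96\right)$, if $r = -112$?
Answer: $-11440$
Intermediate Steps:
$r + 118 \left(-96\right) = -112 + 118 \left(-96\right) = -112 - 11328 = -11440$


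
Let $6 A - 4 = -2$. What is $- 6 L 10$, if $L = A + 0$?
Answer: $-20$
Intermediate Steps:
$A = \frac{1}{3}$ ($A = \frac{2}{3} + \frac{1}{6} \left(-2\right) = \frac{2}{3} - \frac{1}{3} = \frac{1}{3} \approx 0.33333$)
$L = \frac{1}{3}$ ($L = \frac{1}{3} + 0 = \frac{1}{3} \approx 0.33333$)
$- 6 L 10 = \left(-6\right) \frac{1}{3} \cdot 10 = \left(-2\right) 10 = -20$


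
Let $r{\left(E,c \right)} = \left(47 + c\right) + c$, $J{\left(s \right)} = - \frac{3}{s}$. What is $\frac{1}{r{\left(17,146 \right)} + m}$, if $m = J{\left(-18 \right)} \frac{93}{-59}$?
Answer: $\frac{118}{39971} \approx 0.0029521$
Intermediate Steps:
$r{\left(E,c \right)} = 47 + 2 c$
$m = - \frac{31}{118}$ ($m = - \frac{3}{-18} \frac{93}{-59} = \left(-3\right) \left(- \frac{1}{18}\right) 93 \left(- \frac{1}{59}\right) = \frac{1}{6} \left(- \frac{93}{59}\right) = - \frac{31}{118} \approx -0.26271$)
$\frac{1}{r{\left(17,146 \right)} + m} = \frac{1}{\left(47 + 2 \cdot 146\right) - \frac{31}{118}} = \frac{1}{\left(47 + 292\right) - \frac{31}{118}} = \frac{1}{339 - \frac{31}{118}} = \frac{1}{\frac{39971}{118}} = \frac{118}{39971}$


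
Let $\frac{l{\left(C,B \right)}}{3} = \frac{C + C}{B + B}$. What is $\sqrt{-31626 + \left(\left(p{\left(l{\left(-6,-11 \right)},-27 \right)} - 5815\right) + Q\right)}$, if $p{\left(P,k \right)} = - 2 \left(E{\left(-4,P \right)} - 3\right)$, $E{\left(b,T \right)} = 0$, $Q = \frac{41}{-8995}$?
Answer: $\frac{i \sqrt{3028867154670}}{8995} \approx 193.48 i$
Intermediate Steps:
$Q = - \frac{41}{8995}$ ($Q = 41 \left(- \frac{1}{8995}\right) = - \frac{41}{8995} \approx -0.0045581$)
$l{\left(C,B \right)} = \frac{3 C}{B}$ ($l{\left(C,B \right)} = 3 \frac{C + C}{B + B} = 3 \frac{2 C}{2 B} = 3 \cdot 2 C \frac{1}{2 B} = 3 \frac{C}{B} = \frac{3 C}{B}$)
$p{\left(P,k \right)} = 6$ ($p{\left(P,k \right)} = - 2 \left(0 - 3\right) = \left(-2\right) \left(-3\right) = 6$)
$\sqrt{-31626 + \left(\left(p{\left(l{\left(-6,-11 \right)},-27 \right)} - 5815\right) + Q\right)} = \sqrt{-31626 + \left(\left(6 - 5815\right) - \frac{41}{8995}\right)} = \sqrt{-31626 - \frac{52251996}{8995}} = \sqrt{- \frac{336727866}{8995}} = \frac{i \sqrt{3028867154670}}{8995}$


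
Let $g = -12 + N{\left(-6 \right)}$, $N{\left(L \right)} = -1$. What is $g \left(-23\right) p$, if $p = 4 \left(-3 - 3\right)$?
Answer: $-7176$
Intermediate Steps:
$p = -24$ ($p = 4 \left(-6\right) = -24$)
$g = -13$ ($g = -12 - 1 = -13$)
$g \left(-23\right) p = \left(-13\right) \left(-23\right) \left(-24\right) = 299 \left(-24\right) = -7176$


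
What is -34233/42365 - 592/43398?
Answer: -755361907/919278135 ≈ -0.82169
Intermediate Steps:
-34233/42365 - 592/43398 = -34233*1/42365 - 592*1/43398 = -34233/42365 - 296/21699 = -755361907/919278135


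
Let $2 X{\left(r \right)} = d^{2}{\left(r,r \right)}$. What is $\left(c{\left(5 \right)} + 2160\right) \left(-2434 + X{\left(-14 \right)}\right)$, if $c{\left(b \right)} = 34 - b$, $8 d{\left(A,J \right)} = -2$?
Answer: $- \frac{170494643}{32} \approx -5.328 \cdot 10^{6}$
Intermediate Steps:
$d{\left(A,J \right)} = - \frac{1}{4}$ ($d{\left(A,J \right)} = \frac{1}{8} \left(-2\right) = - \frac{1}{4}$)
$X{\left(r \right)} = \frac{1}{32}$ ($X{\left(r \right)} = \frac{\left(- \frac{1}{4}\right)^{2}}{2} = \frac{1}{2} \cdot \frac{1}{16} = \frac{1}{32}$)
$\left(c{\left(5 \right)} + 2160\right) \left(-2434 + X{\left(-14 \right)}\right) = \left(\left(34 - 5\right) + 2160\right) \left(-2434 + \frac{1}{32}\right) = \left(\left(34 - 5\right) + 2160\right) \left(- \frac{77887}{32}\right) = \left(29 + 2160\right) \left(- \frac{77887}{32}\right) = 2189 \left(- \frac{77887}{32}\right) = - \frac{170494643}{32}$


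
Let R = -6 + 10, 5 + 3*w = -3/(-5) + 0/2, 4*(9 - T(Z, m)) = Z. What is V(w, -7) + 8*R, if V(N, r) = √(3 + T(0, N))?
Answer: 32 + 2*√3 ≈ 35.464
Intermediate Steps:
T(Z, m) = 9 - Z/4
w = -22/15 (w = -5/3 + (-3/(-5) + 0/2)/3 = -5/3 + (-3*(-⅕) + 0*(½))/3 = -5/3 + (⅗ + 0)/3 = -5/3 + (⅓)*(⅗) = -5/3 + ⅕ = -22/15 ≈ -1.4667)
V(N, r) = 2*√3 (V(N, r) = √(3 + (9 - ¼*0)) = √(3 + (9 + 0)) = √(3 + 9) = √12 = 2*√3)
R = 4
V(w, -7) + 8*R = 2*√3 + 8*4 = 2*√3 + 32 = 32 + 2*√3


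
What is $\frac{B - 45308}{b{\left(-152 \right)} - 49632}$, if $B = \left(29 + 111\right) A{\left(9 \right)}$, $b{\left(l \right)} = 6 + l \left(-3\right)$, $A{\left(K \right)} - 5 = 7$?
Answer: $\frac{21814}{24585} \approx 0.88729$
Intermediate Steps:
$A{\left(K \right)} = 12$ ($A{\left(K \right)} = 5 + 7 = 12$)
$b{\left(l \right)} = 6 - 3 l$
$B = 1680$ ($B = \left(29 + 111\right) 12 = 140 \cdot 12 = 1680$)
$\frac{B - 45308}{b{\left(-152 \right)} - 49632} = \frac{1680 - 45308}{\left(6 - -456\right) - 49632} = - \frac{43628}{\left(6 + 456\right) - 49632} = - \frac{43628}{462 - 49632} = - \frac{43628}{-49170} = \left(-43628\right) \left(- \frac{1}{49170}\right) = \frac{21814}{24585}$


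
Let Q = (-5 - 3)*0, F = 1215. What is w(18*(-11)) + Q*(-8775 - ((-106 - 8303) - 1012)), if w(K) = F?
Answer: 1215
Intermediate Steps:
w(K) = 1215
Q = 0 (Q = -8*0 = 0)
w(18*(-11)) + Q*(-8775 - ((-106 - 8303) - 1012)) = 1215 + 0*(-8775 - ((-106 - 8303) - 1012)) = 1215 + 0*(-8775 - (-8409 - 1012)) = 1215 + 0*(-8775 - 1*(-9421)) = 1215 + 0*(-8775 + 9421) = 1215 + 0*646 = 1215 + 0 = 1215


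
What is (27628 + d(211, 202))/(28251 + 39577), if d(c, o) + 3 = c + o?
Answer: 14019/33914 ≈ 0.41337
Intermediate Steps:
d(c, o) = -3 + c + o (d(c, o) = -3 + (c + o) = -3 + c + o)
(27628 + d(211, 202))/(28251 + 39577) = (27628 + (-3 + 211 + 202))/(28251 + 39577) = (27628 + 410)/67828 = 28038*(1/67828) = 14019/33914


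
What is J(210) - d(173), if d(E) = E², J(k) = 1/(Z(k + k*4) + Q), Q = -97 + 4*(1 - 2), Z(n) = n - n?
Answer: -3022830/101 ≈ -29929.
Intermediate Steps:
Z(n) = 0
Q = -101 (Q = -97 + 4*(-1) = -97 - 4 = -101)
J(k) = -1/101 (J(k) = 1/(0 - 101) = 1/(-101) = -1/101)
J(210) - d(173) = -1/101 - 1*173² = -1/101 - 1*29929 = -1/101 - 29929 = -3022830/101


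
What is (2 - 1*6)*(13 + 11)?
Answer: -96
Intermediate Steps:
(2 - 1*6)*(13 + 11) = (2 - 6)*24 = -4*24 = -96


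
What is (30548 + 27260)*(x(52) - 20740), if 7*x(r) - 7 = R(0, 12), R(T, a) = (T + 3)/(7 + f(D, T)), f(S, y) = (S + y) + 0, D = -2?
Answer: -41960630496/35 ≈ -1.1989e+9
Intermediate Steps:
f(S, y) = S + y
R(T, a) = (3 + T)/(5 + T) (R(T, a) = (T + 3)/(7 + (-2 + T)) = (3 + T)/(5 + T))
x(r) = 38/35 (x(r) = 1 + ((3 + 0)/(5 + 0))/7 = 1 + (3/5)/7 = 1 + ((⅕)*3)/7 = 1 + (⅐)*(⅗) = 1 + 3/35 = 38/35)
(30548 + 27260)*(x(52) - 20740) = (30548 + 27260)*(38/35 - 20740) = 57808*(-725862/35) = -41960630496/35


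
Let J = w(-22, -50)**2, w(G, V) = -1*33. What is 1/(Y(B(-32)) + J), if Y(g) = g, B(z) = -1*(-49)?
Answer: 1/1138 ≈ 0.00087873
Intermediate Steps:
B(z) = 49
w(G, V) = -33
J = 1089 (J = (-33)**2 = 1089)
1/(Y(B(-32)) + J) = 1/(49 + 1089) = 1/1138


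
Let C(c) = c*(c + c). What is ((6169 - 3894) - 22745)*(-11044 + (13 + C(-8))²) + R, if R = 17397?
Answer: -180875993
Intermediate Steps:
C(c) = 2*c² (C(c) = c*(2*c) = 2*c²)
((6169 - 3894) - 22745)*(-11044 + (13 + C(-8))²) + R = ((6169 - 3894) - 22745)*(-11044 + (13 + 2*(-8)²)²) + 17397 = (2275 - 22745)*(-11044 + (13 + 2*64)²) + 17397 = -20470*(-11044 + (13 + 128)²) + 17397 = -20470*(-11044 + 141²) + 17397 = -20470*(-11044 + 19881) + 17397 = -20470*8837 + 17397 = -180893390 + 17397 = -180875993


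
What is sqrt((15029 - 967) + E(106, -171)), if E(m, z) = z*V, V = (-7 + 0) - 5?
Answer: sqrt(16114) ≈ 126.94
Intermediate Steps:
V = -12 (V = -7 - 5 = -12)
E(m, z) = -12*z (E(m, z) = z*(-12) = -12*z)
sqrt((15029 - 967) + E(106, -171)) = sqrt((15029 - 967) - 12*(-171)) = sqrt(14062 + 2052) = sqrt(16114)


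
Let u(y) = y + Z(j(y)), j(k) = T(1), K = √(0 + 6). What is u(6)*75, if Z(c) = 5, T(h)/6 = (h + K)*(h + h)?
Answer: 825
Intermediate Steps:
K = √6 ≈ 2.4495
T(h) = 12*h*(h + √6) (T(h) = 6*((h + √6)*(h + h)) = 6*((h + √6)*(2*h)) = 6*(2*h*(h + √6)) = 12*h*(h + √6))
j(k) = 12 + 12*√6 (j(k) = 12*1*(1 + √6) = 12 + 12*√6)
u(y) = 5 + y (u(y) = y + 5 = 5 + y)
u(6)*75 = (5 + 6)*75 = 11*75 = 825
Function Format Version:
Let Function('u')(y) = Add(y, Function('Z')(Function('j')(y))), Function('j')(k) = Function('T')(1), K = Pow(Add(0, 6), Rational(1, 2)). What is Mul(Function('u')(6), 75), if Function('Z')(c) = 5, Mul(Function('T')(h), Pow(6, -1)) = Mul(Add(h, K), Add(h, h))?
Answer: 825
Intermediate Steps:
K = Pow(6, Rational(1, 2)) ≈ 2.4495
Function('T')(h) = Mul(12, h, Add(h, Pow(6, Rational(1, 2)))) (Function('T')(h) = Mul(6, Mul(Add(h, Pow(6, Rational(1, 2))), Add(h, h))) = Mul(6, Mul(Add(h, Pow(6, Rational(1, 2))), Mul(2, h))) = Mul(6, Mul(2, h, Add(h, Pow(6, Rational(1, 2))))) = Mul(12, h, Add(h, Pow(6, Rational(1, 2)))))
Function('j')(k) = Add(12, Mul(12, Pow(6, Rational(1, 2)))) (Function('j')(k) = Mul(12, 1, Add(1, Pow(6, Rational(1, 2)))) = Add(12, Mul(12, Pow(6, Rational(1, 2)))))
Function('u')(y) = Add(5, y) (Function('u')(y) = Add(y, 5) = Add(5, y))
Mul(Function('u')(6), 75) = Mul(Add(5, 6), 75) = Mul(11, 75) = 825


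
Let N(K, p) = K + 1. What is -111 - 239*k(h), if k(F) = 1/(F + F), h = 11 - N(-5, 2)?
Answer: -3569/30 ≈ -118.97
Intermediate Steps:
N(K, p) = 1 + K
h = 15 (h = 11 - (1 - 5) = 11 - 1*(-4) = 11 + 4 = 15)
k(F) = 1/(2*F)
-111 - 239*k(h) = -111 - 239/(2*15) = -111 - 239*1/30 = -111 - 239/30 = -3569/30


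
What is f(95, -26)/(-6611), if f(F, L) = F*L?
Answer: 2470/6611 ≈ 0.37362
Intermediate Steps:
f(95, -26)/(-6611) = (95*(-26))/(-6611) = -2470*(-1/6611) = 2470/6611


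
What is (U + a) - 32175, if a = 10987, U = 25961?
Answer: 4773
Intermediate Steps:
(U + a) - 32175 = (25961 + 10987) - 32175 = 36948 - 32175 = 4773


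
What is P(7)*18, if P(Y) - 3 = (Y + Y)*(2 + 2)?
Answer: 1062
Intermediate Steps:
P(Y) = 3 + 8*Y (P(Y) = 3 + (Y + Y)*(2 + 2) = 3 + (2*Y)*4 = 3 + 8*Y)
P(7)*18 = (3 + 8*7)*18 = (3 + 56)*18 = 59*18 = 1062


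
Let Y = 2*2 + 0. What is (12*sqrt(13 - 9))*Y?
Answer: 96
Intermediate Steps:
Y = 4 (Y = 4 + 0 = 4)
(12*sqrt(13 - 9))*Y = (12*sqrt(13 - 9))*4 = (12*sqrt(4))*4 = (12*2)*4 = 24*4 = 96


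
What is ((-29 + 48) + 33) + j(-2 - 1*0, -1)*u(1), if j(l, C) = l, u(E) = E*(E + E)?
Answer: 48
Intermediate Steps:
u(E) = 2*E**2 (u(E) = E*(2*E) = 2*E**2)
((-29 + 48) + 33) + j(-2 - 1*0, -1)*u(1) = ((-29 + 48) + 33) + (-2 - 1*0)*(2*1**2) = (19 + 33) + (-2 + 0)*(2*1) = 52 - 2*2 = 52 - 4 = 48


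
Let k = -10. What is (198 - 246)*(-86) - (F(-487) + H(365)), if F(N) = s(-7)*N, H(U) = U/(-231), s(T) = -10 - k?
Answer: 953933/231 ≈ 4129.6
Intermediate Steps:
s(T) = 0 (s(T) = -10 - 1*(-10) = -10 + 10 = 0)
H(U) = -U/231 (H(U) = U*(-1/231) = -U/231)
F(N) = 0 (F(N) = 0*N = 0)
(198 - 246)*(-86) - (F(-487) + H(365)) = (198 - 246)*(-86) - (0 - 1/231*365) = -48*(-86) - (0 - 365/231) = 4128 - 1*(-365/231) = 4128 + 365/231 = 953933/231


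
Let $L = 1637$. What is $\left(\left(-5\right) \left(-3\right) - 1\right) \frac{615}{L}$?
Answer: $\frac{8610}{1637} \approx 5.2596$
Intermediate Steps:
$\left(\left(-5\right) \left(-3\right) - 1\right) \frac{615}{L} = \left(\left(-5\right) \left(-3\right) - 1\right) \frac{615}{1637} = \left(15 - 1\right) 615 \cdot \frac{1}{1637} = 14 \cdot \frac{615}{1637} = \frac{8610}{1637}$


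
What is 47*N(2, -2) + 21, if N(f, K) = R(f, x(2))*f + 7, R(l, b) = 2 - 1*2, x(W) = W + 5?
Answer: 350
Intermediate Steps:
x(W) = 5 + W
R(l, b) = 0 (R(l, b) = 2 - 2 = 0)
N(f, K) = 7 (N(f, K) = 0*f + 7 = 0 + 7 = 7)
47*N(2, -2) + 21 = 47*7 + 21 = 329 + 21 = 350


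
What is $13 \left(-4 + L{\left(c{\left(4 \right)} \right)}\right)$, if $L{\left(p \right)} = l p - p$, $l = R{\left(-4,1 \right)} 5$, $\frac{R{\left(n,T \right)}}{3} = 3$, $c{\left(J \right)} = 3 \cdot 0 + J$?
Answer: $2236$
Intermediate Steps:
$c{\left(J \right)} = J$ ($c{\left(J \right)} = 0 + J = J$)
$R{\left(n,T \right)} = 9$ ($R{\left(n,T \right)} = 3 \cdot 3 = 9$)
$l = 45$ ($l = 9 \cdot 5 = 45$)
$L{\left(p \right)} = 44 p$ ($L{\left(p \right)} = 45 p - p = 44 p$)
$13 \left(-4 + L{\left(c{\left(4 \right)} \right)}\right) = 13 \left(-4 + 44 \cdot 4\right) = 13 \left(-4 + 176\right) = 13 \cdot 172 = 2236$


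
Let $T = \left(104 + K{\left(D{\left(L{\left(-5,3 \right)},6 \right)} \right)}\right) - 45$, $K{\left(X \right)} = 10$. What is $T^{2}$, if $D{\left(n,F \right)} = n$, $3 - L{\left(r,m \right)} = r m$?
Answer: $4761$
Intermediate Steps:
$L{\left(r,m \right)} = 3 - m r$ ($L{\left(r,m \right)} = 3 - r m = 3 - m r$)
$T = 69$ ($T = \left(104 + 10\right) - 45 = 114 - 45 = 69$)
$T^{2} = 69^{2} = 4761$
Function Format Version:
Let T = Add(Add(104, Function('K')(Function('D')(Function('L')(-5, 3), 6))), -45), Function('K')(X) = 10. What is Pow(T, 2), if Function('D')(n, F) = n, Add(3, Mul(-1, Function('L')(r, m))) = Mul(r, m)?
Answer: 4761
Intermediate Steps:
Function('L')(r, m) = Add(3, Mul(-1, m, r)) (Function('L')(r, m) = Add(3, Mul(-1, Mul(r, m))) = Add(3, Mul(-1, Mul(m, r))) = Add(3, Mul(-1, m, r)))
T = 69 (T = Add(Add(104, 10), -45) = Add(114, -45) = 69)
Pow(T, 2) = Pow(69, 2) = 4761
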